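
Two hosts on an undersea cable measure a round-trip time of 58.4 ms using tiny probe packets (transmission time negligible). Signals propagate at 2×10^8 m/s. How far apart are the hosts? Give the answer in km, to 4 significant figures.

5840 km

One-way propagation = RTT/2 = 29.2 ms.
d = s × t = 200000000 × 0.0292 = 5840 km.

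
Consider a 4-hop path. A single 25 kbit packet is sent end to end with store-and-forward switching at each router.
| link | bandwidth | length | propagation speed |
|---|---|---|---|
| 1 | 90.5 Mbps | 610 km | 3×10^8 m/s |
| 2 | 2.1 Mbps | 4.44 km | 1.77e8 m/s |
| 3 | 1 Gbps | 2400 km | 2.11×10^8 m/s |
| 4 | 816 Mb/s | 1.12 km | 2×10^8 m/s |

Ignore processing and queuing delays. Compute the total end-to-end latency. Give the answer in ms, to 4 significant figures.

L = 25000 bits.
Transmission delays (L/R per hop): 0.276243, 11.9048, 0.025, 0.0306373 ms; sum = 12.2366 ms.
Propagation delays (d/s per hop): 2.03333, 0.0250847, 11.3744, 0.0056 ms; sum = 13.4384 ms.
End-to-end = 25.68 ms.

25.68 ms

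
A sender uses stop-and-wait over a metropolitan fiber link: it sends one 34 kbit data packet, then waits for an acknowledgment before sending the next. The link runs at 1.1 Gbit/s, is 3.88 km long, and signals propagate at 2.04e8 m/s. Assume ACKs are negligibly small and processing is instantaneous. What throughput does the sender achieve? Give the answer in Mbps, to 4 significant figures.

t_tx = L/R = 34000/1100000000 = 3.09091e-05 s.
t_prop = 3880/204000000 = 1.90196e-05 s; RTT = 3.80392e-05 s.
Cycle = t_tx + RTT = 6.89483e-05 s.
Throughput = L / cycle = 34000 / 6.89483e-05 = 493.1 Mbps.

493.1 Mbps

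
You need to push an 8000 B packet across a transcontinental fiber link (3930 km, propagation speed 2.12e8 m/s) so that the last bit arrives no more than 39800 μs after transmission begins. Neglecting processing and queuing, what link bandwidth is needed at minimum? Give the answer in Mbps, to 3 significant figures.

3.01 Mbps

L = 64000 bits.
Propagation delay = 3930000 / 212000000 = 18537.7 μs.
Transmission budget = 39800 − 18537.7 = 21262.3 μs.
R ≥ L / t_tx = 64000 bits / 0.0212623 s = 3.01 Mbps.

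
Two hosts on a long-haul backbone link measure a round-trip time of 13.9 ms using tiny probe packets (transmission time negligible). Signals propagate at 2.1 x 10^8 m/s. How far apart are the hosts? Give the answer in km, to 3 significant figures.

1460 km

One-way propagation = RTT/2 = 6.95 ms.
d = s × t = 210000000 × 0.00695 = 1460 km.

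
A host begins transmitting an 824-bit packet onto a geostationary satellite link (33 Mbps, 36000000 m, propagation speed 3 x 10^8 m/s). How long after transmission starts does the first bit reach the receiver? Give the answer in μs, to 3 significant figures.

First bit experiences only propagation delay: d/s = 36000000/300000000 = 120000 μs.

120000 μs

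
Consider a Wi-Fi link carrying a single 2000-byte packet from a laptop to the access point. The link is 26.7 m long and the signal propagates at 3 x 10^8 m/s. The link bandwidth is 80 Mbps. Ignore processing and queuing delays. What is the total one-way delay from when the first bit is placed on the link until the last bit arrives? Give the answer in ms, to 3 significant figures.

0.200 ms

L = 2000 × 8 = 16000 bits.
Transmission delay = L/R = 16000 / 80000000 = 0.2 ms.
Propagation delay = d/s = 26.7 m / 300000000 m/s = 8.9e-05 ms.
Total = 0.200 ms.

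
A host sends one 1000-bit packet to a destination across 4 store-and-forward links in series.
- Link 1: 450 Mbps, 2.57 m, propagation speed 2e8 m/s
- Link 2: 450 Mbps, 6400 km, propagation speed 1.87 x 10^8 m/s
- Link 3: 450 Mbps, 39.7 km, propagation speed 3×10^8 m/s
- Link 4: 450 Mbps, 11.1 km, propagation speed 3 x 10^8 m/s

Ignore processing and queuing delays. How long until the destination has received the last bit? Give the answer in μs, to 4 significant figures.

34400 μs

Transmission delay per hop = L/R = 1000/450000000 = 2.22222 μs; 4 hops → 8.88889 μs.
Propagation delays (d/s per hop): 0.01285, 34224.6, 132.333, 37 μs; sum = 34393.9 μs.
End-to-end = 34400 μs.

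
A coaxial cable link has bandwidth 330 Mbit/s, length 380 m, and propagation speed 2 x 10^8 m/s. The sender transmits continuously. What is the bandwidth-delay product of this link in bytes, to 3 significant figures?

78.4 bytes

Propagation delay = 380 / 200000000 = 1.9e-06 s.
BDP = R × t_prop = 330000000 × 1.9e-06 = 627 bits.
In bytes: 627/8 = 78.4 bytes.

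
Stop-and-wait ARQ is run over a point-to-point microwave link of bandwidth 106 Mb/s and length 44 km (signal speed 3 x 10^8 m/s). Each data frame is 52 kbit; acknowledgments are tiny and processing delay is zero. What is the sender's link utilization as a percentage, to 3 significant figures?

62.6 %

t_tx = L/R = 52000/106000000 = 0.000490566 s.
t_prop = 44000/300000000 = 0.000146667 s; RTT = 0.000293333 s.
Cycle = t_tx + RTT = 0.000783899 s.
Utilization = t_tx / cycle = 0.000490566/0.000783899 = 62.6 %.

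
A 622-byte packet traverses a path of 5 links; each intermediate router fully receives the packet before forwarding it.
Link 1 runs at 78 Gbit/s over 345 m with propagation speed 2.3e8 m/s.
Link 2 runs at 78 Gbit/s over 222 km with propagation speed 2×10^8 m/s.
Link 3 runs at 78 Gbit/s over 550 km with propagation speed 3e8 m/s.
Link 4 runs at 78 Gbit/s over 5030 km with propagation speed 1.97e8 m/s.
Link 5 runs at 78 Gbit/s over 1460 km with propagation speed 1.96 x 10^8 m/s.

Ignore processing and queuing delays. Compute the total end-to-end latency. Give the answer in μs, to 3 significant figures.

35900 μs

L = 622 × 8 = 4976 bits.
Transmission delay per hop = L/R = 4976/78000000000 = 0.0637949 μs; 5 hops → 0.318974 μs.
Propagation delays (d/s per hop): 1.5, 1110, 1833.33, 25533, 7448.98 μs; sum = 35926.8 μs.
End-to-end = 35900 μs.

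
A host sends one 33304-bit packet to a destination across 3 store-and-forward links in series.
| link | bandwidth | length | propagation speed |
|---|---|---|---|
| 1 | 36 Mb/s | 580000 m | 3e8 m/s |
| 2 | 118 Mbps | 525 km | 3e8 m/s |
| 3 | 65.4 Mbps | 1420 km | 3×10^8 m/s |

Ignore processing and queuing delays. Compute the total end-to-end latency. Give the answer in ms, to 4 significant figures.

Transmission delays (L/R per hop): 0.925111, 0.282237, 0.509235 ms; sum = 1.71658 ms.
Propagation delays (d/s per hop): 1.93333, 1.75, 4.73333 ms; sum = 8.41667 ms.
End-to-end = 10.13 ms.

10.13 ms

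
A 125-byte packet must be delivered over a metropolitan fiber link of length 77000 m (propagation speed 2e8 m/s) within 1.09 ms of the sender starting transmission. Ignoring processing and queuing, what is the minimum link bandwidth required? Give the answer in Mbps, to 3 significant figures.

L = 1000 bits.
Propagation delay = 77000 / 200000000 = 0.385 ms.
Transmission budget = 1.09 − 0.385 = 0.705 ms.
R ≥ L / t_tx = 1000 bits / 0.000705 s = 1.42 Mbps.

1.42 Mbps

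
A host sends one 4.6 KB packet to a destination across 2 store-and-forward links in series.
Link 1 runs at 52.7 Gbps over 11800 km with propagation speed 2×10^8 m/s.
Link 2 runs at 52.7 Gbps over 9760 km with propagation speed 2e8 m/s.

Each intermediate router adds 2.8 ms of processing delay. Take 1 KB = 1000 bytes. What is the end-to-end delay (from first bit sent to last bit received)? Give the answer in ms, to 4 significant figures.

L = 36800 bits.
Transmission delay per hop = L/R = 36800/52700000000 = 0.000698292 ms; 2 hops → 0.00139658 ms.
Propagation delays (d/s per hop): 59, 48.8 ms; sum = 107.8 ms.
Processing at 1 router(s): 1 × 2.8 ms = 2.8 ms.
End-to-end = 110.6 ms.

110.6 ms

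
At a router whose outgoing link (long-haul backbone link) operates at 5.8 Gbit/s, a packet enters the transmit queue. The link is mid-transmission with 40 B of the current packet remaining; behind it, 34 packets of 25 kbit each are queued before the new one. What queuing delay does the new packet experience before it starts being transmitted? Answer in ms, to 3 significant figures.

0.147 ms

Each queued packet: L/R = 25000/5800000000 = 0.00431034 ms.
34 queued → 0.146552 ms.
Plus remaining 320 bits of current packet: 5.51724e-05 ms.
Queuing delay = 0.147 ms.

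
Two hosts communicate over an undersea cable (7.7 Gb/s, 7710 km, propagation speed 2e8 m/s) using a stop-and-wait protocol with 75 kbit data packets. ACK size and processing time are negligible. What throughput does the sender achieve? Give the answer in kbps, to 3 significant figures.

973 kbps

t_tx = L/R = 75000/7700000000 = 9.74026e-06 s.
t_prop = 7710000/200000000 = 0.03855 s; RTT = 0.0771 s.
Cycle = t_tx + RTT = 0.0771097 s.
Throughput = L / cycle = 75000 / 0.0771097 = 973 kbps.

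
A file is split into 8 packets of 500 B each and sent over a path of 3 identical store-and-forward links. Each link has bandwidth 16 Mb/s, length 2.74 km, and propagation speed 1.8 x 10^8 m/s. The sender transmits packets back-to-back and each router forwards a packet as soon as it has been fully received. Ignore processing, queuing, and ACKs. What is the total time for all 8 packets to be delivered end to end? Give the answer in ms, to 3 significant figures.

Per-hop transmission t_tx = L/R = 4000/16000000 = 0.25 ms.
Per-hop propagation t_prop = 2740/180000000 = 0.0152222 ms.
Pipeline fill: first packet needs 3·t_tx to clear all hops; remaining 7 packets each add one t_tx.
Total = (3+8-1)·t_tx + 3·t_prop = 10·0.25 + 3·0.0152222 = 2.55 ms.

2.55 ms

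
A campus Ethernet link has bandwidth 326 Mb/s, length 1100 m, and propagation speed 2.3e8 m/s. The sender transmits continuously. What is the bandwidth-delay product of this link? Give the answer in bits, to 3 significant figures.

1560 bits

Propagation delay = 1100 / 2.3e+08 = 4.78261e-06 s.
BDP = R × t_prop = 326000000 × 4.78261e-06 = 1559.13 bits.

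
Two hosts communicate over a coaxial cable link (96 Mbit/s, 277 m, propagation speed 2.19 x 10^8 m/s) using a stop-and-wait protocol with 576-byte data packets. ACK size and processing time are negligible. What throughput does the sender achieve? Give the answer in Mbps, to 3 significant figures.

91.2 Mbps

t_tx = L/R = 4608/96000000 = 4.8e-05 s.
t_prop = 277/219000000 = 1.26484e-06 s; RTT = 2.52968e-06 s.
Cycle = t_tx + RTT = 5.05297e-05 s.
Throughput = L / cycle = 4608 / 5.05297e-05 = 91.2 Mbps.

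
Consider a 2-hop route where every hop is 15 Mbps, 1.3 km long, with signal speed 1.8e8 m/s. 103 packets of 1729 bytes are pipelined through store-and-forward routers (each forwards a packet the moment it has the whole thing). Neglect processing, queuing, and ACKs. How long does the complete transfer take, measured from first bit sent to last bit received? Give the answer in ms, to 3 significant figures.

Per-hop transmission t_tx = L/R = 13832/15000000 = 0.922133 ms.
Per-hop propagation t_prop = 1300/180000000 = 0.00722222 ms.
Pipeline fill: first packet needs 2·t_tx to clear all hops; remaining 102 packets each add one t_tx.
Total = (2+103-1)·t_tx + 2·t_prop = 104·0.922133 + 2·0.00722222 = 95.9 ms.

95.9 ms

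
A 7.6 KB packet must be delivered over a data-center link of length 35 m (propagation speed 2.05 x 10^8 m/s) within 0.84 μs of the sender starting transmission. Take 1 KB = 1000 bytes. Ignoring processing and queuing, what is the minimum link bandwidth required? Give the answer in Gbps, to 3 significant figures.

L = 60800 bits.
Propagation delay = 35 / 2.05e+08 = 0.170732 μs.
Transmission budget = 0.84 − 0.170732 = 0.669268 μs.
R ≥ L / t_tx = 60800 bits / 6.69268e-07 s = 90.8 Gbps.

90.8 Gbps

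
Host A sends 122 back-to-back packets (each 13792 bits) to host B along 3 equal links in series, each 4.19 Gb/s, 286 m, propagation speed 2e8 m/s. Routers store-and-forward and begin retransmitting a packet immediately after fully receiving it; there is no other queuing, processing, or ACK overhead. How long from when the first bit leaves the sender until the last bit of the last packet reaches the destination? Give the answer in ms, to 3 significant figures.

Per-hop transmission t_tx = L/R = 13792/4.19e+09 = 0.00329165 ms.
Per-hop propagation t_prop = 286/200000000 = 0.00143 ms.
Pipeline fill: first packet needs 3·t_tx to clear all hops; remaining 121 packets each add one t_tx.
Total = (3+122-1)·t_tx + 3·t_prop = 124·0.00329165 + 3·0.00143 = 0.412 ms.

0.412 ms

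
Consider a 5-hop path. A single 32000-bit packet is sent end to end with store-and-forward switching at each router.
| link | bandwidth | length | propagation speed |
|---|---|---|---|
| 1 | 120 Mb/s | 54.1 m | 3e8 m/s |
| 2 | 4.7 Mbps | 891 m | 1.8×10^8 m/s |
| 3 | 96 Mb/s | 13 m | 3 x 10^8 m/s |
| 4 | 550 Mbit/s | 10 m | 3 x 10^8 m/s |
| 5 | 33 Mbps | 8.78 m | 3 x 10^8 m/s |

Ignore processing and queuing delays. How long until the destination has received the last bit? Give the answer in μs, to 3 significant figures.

8440 μs

Transmission delays (L/R per hop): 266.667, 6808.51, 333.333, 58.1818, 969.697 μs; sum = 8436.39 μs.
Propagation delays (d/s per hop): 0.180333, 4.95, 0.0433333, 0.0333333, 0.0292667 μs; sum = 5.23627 μs.
End-to-end = 8440 μs.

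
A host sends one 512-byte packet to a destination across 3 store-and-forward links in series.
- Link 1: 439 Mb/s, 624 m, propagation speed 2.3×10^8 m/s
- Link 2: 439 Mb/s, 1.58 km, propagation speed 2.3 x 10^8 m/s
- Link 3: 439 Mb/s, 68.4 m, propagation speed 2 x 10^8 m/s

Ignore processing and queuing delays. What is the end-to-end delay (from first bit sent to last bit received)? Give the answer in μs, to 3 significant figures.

L = 512 × 8 = 4096 bits.
Transmission delay per hop = L/R = 4096/439000000 = 9.3303 μs; 3 hops → 27.9909 μs.
Propagation delays (d/s per hop): 2.71304, 6.86957, 0.342 μs; sum = 9.92461 μs.
End-to-end = 37.9 μs.

37.9 μs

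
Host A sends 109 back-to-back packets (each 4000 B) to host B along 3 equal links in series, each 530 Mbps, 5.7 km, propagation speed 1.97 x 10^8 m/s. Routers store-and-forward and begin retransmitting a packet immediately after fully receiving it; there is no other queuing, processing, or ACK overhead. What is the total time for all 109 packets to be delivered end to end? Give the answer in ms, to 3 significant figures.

6.79 ms

Per-hop transmission t_tx = L/R = 32000/530000000 = 0.0603774 ms.
Per-hop propagation t_prop = 5700/197000000 = 0.028934 ms.
Pipeline fill: first packet needs 3·t_tx to clear all hops; remaining 108 packets each add one t_tx.
Total = (3+109-1)·t_tx + 3·t_prop = 111·0.0603774 + 3·0.028934 = 6.79 ms.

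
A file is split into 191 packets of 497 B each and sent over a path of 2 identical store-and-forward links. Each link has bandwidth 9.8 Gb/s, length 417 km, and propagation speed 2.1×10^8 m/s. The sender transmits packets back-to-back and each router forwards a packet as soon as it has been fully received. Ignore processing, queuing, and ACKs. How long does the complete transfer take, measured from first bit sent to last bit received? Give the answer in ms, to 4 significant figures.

4.049 ms

Per-hop transmission t_tx = L/R = 3976/9800000000 = 0.000405714 ms.
Per-hop propagation t_prop = 417000/210000000 = 1.98571 ms.
Pipeline fill: first packet needs 2·t_tx to clear all hops; remaining 190 packets each add one t_tx.
Total = (2+191-1)·t_tx + 2·t_prop = 192·0.000405714 + 2·1.98571 = 4.049 ms.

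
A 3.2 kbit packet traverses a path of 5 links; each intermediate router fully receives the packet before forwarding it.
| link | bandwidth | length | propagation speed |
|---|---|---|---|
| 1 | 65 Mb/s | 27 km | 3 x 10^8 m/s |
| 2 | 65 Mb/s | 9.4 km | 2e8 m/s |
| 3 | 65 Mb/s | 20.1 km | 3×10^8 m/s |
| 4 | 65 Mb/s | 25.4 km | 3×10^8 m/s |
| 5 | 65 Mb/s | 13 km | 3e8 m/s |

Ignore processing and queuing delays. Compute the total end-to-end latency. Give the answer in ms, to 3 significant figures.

L = 3200 bits.
Transmission delay per hop = L/R = 3200/65000000 = 0.0492308 ms; 5 hops → 0.246154 ms.
Propagation delays (d/s per hop): 0.09, 0.047, 0.067, 0.0846667, 0.0433333 ms; sum = 0.332 ms.
End-to-end = 0.578 ms.

0.578 ms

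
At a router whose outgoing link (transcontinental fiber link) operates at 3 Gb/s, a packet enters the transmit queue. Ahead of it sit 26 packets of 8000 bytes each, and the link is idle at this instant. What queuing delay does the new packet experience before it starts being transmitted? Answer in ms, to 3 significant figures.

Each queued packet: L/R = 64000/3000000000 = 0.0213333 ms.
26 queued → 0.554667 ms.
Queuing delay = 0.555 ms.

0.555 ms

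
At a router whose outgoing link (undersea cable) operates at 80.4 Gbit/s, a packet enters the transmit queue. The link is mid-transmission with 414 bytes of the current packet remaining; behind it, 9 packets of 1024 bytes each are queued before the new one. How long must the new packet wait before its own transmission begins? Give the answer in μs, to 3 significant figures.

Each queued packet: L/R = 8192/80400000000 = 0.101891 μs.
9 queued → 0.917015 μs.
Plus remaining 3312 bits of current packet: 0.041194 μs.
Queuing delay = 0.958 μs.

0.958 μs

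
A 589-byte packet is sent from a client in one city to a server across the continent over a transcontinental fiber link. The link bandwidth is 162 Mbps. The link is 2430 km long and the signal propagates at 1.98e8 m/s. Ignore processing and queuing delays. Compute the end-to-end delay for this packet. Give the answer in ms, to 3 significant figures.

L = 589 × 8 = 4712 bits.
Transmission delay = L/R = 4712 / 162000000 = 0.0290864 ms.
Propagation delay = d/s = 2430000 m / 198000000 m/s = 12.2727 ms.
Total = 12.3 ms.

12.3 ms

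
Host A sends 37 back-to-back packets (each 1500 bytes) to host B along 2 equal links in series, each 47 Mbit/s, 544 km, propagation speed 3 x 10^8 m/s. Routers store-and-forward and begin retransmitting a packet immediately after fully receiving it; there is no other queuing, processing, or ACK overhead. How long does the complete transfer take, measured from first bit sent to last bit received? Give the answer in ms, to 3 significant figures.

13.3 ms

Per-hop transmission t_tx = L/R = 12000/47000000 = 0.255319 ms.
Per-hop propagation t_prop = 544000/300000000 = 1.81333 ms.
Pipeline fill: first packet needs 2·t_tx to clear all hops; remaining 36 packets each add one t_tx.
Total = (2+37-1)·t_tx + 2·t_prop = 38·0.255319 + 2·1.81333 = 13.3 ms.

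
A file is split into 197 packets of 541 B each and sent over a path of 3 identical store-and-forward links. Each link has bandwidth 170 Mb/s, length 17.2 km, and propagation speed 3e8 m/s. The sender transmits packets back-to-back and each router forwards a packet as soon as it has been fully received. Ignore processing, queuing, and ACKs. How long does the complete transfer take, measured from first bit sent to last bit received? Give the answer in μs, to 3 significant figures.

Per-hop transmission t_tx = L/R = 4328/170000000 = 25.4588 μs.
Per-hop propagation t_prop = 17200/300000000 = 57.3333 μs.
Pipeline fill: first packet needs 3·t_tx to clear all hops; remaining 196 packets each add one t_tx.
Total = (3+197-1)·t_tx + 3·t_prop = 199·25.4588 + 3·57.3333 = 5240 μs.

5240 μs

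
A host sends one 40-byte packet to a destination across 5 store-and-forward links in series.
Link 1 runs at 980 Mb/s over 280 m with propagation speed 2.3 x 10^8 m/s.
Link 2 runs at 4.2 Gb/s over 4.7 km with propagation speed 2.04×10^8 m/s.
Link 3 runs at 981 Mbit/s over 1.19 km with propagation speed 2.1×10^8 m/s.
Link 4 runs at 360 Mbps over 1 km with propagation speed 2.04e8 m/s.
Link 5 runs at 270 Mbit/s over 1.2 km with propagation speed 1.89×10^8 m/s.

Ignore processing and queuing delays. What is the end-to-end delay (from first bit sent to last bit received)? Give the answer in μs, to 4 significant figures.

L = 40 × 8 = 320 bits.
Transmission delays (L/R per hop): 0.326531, 0.0761905, 0.326198, 0.888889, 1.18519 μs; sum = 2.80299 μs.
Propagation delays (d/s per hop): 1.21739, 23.0392, 5.66667, 4.90196, 6.34921 μs; sum = 41.1744 μs.
End-to-end = 43.98 μs.

43.98 μs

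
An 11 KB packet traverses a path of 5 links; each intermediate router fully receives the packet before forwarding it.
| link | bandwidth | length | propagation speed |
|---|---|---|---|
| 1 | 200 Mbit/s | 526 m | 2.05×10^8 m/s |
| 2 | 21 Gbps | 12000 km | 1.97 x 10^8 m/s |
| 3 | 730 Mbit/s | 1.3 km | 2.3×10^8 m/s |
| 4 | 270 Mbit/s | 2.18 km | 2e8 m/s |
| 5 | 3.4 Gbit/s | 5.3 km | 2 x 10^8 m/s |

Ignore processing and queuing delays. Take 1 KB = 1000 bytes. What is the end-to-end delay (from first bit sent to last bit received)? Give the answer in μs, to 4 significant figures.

61880 μs

L = 88000 bits.
Transmission delays (L/R per hop): 440, 4.19048, 120.548, 325.926, 25.8824 μs; sum = 916.547 μs.
Propagation delays (d/s per hop): 2.56585, 60913.7, 5.65217, 10.9, 26.5 μs; sum = 60959.3 μs.
End-to-end = 61880 μs.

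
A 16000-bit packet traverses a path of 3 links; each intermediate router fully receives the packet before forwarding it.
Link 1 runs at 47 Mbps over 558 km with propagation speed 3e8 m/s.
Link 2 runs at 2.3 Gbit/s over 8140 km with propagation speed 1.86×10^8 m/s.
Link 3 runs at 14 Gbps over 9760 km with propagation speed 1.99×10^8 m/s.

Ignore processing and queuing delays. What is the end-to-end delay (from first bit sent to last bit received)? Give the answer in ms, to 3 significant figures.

95.0 ms

Transmission delays (L/R per hop): 0.340426, 0.00695652, 0.00114286 ms; sum = 0.348525 ms.
Propagation delays (d/s per hop): 1.86, 43.7634, 49.0452 ms; sum = 94.6687 ms.
End-to-end = 95.0 ms.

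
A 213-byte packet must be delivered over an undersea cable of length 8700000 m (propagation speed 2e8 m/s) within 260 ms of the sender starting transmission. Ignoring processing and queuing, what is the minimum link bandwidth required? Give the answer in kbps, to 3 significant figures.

7.87 kbps

L = 1704 bits.
Propagation delay = 8700000 / 200000000 = 43.5 ms.
Transmission budget = 260 − 43.5 = 216.5 ms.
R ≥ L / t_tx = 1704 bits / 0.2165 s = 7.87 kbps.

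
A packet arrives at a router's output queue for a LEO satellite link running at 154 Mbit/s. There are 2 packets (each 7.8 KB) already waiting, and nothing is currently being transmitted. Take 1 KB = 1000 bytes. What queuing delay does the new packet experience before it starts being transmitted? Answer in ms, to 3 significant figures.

Each queued packet: L/R = 62400/154000000 = 0.405195 ms.
2 queued → 0.81039 ms.
Queuing delay = 0.810 ms.

0.810 ms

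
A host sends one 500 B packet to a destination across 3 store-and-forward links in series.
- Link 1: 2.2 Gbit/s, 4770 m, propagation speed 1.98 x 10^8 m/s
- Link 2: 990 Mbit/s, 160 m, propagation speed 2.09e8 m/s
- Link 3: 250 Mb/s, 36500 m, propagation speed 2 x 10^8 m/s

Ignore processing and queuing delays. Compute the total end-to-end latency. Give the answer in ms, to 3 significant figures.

L = 500 × 8 = 4000 bits.
Transmission delays (L/R per hop): 0.00181818, 0.0040404, 0.016 ms; sum = 0.0218586 ms.
Propagation delays (d/s per hop): 0.0240909, 0.00076555, 0.1825 ms; sum = 0.207356 ms.
End-to-end = 0.229 ms.

0.229 ms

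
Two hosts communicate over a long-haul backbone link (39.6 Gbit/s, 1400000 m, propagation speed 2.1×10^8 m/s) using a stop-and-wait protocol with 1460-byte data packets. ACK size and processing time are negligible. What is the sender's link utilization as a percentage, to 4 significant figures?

0.002212 %

t_tx = L/R = 11680/39600000000 = 2.94949e-07 s.
t_prop = 1400000/210000000 = 0.00666667 s; RTT = 0.0133333 s.
Cycle = t_tx + RTT = 0.0133336 s.
Utilization = t_tx / cycle = 2.94949e-07/0.0133336 = 0.002212 %.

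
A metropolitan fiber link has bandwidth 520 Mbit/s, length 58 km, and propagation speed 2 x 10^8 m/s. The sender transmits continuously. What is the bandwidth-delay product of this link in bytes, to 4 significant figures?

Propagation delay = 58000 / 200000000 = 0.00029 s.
BDP = R × t_prop = 520000000 × 0.00029 = 150800 bits.
In bytes: 150800/8 = 18850 bytes.

18850 bytes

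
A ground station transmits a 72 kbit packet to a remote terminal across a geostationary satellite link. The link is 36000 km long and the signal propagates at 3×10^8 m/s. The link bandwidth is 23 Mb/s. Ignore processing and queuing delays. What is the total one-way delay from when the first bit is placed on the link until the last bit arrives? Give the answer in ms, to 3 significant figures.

123 ms

L = 72000 bits.
Transmission delay = L/R = 72000 / 23000000 = 3.13043 ms.
Propagation delay = d/s = 36000000 m / 300000000 m/s = 120 ms.
Total = 123 ms.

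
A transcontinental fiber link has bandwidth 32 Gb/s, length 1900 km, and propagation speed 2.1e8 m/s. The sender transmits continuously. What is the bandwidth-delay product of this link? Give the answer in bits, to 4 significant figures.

Propagation delay = 1900000 / 210000000 = 0.00904762 s.
BDP = R × t_prop = 32000000000 × 0.00904762 = 289524000 bits.

289500000 bits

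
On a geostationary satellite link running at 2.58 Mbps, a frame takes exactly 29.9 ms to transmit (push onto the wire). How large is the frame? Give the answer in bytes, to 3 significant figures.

9640 bytes

L = R × t_tx = 2580000 b/s × 0.0299 s = 77142 bits.
In bytes: 77142 / 8 = 9640 bytes.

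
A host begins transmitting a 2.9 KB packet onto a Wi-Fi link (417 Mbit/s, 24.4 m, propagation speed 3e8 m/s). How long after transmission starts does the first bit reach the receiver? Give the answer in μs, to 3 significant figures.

First bit experiences only propagation delay: d/s = 24.4/300000000 = 0.0813 μs.

0.0813 μs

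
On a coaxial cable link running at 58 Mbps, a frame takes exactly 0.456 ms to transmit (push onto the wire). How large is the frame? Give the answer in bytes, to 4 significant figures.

3306 bytes

L = R × t_tx = 58000000 b/s × 0.000456 s = 26448 bits.
In bytes: 26448 / 8 = 3306 bytes.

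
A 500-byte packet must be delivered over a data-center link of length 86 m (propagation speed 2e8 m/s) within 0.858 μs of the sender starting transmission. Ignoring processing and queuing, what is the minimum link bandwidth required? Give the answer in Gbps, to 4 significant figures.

L = 4000 bits.
Propagation delay = 86 / 200000000 = 0.43 μs.
Transmission budget = 0.858 − 0.43 = 0.428 μs.
R ≥ L / t_tx = 4000 bits / 4.28e-07 s = 9.346 Gbps.

9.346 Gbps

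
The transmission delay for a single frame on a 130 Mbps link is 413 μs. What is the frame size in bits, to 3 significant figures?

53700 bits

L = R × t_tx = 130000000 b/s × 0.000413 s = 53690 bits.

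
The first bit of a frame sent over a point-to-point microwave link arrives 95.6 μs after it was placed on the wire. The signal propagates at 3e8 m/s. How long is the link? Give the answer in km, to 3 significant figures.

28.7 km

d = s × t_prop = 300000000 × 9.56e-05 = 28.7 km.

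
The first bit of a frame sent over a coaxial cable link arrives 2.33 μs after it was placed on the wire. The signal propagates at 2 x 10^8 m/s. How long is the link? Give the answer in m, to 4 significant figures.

466.0 m

d = s × t_prop = 200000000 × 2.33e-06 = 466.0 m.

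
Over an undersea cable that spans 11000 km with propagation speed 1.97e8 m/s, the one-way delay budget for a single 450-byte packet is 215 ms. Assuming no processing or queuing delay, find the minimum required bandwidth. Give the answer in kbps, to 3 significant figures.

22.6 kbps

L = 3600 bits.
Propagation delay = 11000000 / 197000000 = 55.8376 ms.
Transmission budget = 215 − 55.8376 = 159.162 ms.
R ≥ L / t_tx = 3600 bits / 0.159162 s = 22.6 kbps.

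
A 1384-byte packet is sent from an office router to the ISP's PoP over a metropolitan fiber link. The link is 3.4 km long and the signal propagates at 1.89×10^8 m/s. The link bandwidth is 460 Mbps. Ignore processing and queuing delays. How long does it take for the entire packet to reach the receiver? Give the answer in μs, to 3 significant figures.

42.1 μs

L = 1384 × 8 = 11072 bits.
Transmission delay = L/R = 11072 / 460000000 = 24.0696 μs.
Propagation delay = d/s = 3400 m / 189000000 m/s = 17.9894 μs.
Total = 42.1 μs.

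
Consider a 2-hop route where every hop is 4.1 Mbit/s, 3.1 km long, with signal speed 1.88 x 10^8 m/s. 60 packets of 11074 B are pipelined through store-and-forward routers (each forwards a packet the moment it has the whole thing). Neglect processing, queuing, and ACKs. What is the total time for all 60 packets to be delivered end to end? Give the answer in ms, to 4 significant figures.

Per-hop transmission t_tx = L/R = 88592/4.1e+06 = 21.6078 ms.
Per-hop propagation t_prop = 3100/188000000 = 0.0164894 ms.
Pipeline fill: first packet needs 2·t_tx to clear all hops; remaining 59 packets each add one t_tx.
Total = (2+60-1)·t_tx + 2·t_prop = 61·21.6078 + 2·0.0164894 = 1318 ms.

1318 ms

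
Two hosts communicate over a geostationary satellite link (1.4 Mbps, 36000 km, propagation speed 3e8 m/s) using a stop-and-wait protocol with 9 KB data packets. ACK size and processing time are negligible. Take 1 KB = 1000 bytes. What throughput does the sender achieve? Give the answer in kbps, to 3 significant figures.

t_tx = L/R = 72000/1400000 = 0.0514286 s.
t_prop = 36000000/300000000 = 0.12 s; RTT = 0.24 s.
Cycle = t_tx + RTT = 0.291429 s.
Throughput = L / cycle = 72000 / 0.291429 = 247 kbps.

247 kbps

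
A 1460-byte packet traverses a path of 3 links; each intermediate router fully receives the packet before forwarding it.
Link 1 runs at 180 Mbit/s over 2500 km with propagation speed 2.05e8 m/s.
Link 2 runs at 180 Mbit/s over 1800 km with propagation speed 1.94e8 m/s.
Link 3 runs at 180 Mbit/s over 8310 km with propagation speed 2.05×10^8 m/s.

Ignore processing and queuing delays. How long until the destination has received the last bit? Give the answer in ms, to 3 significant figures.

L = 1460 × 8 = 11680 bits.
Transmission delay per hop = L/R = 11680/180000000 = 0.0648889 ms; 3 hops → 0.194667 ms.
Propagation delays (d/s per hop): 12.1951, 9.27835, 40.5366 ms; sum = 62.0101 ms.
End-to-end = 62.2 ms.

62.2 ms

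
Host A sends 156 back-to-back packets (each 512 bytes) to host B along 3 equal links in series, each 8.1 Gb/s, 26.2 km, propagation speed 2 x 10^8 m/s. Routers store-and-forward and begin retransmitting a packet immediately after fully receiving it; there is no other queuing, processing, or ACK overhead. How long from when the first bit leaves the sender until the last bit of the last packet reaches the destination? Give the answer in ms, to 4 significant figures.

0.4729 ms

Per-hop transmission t_tx = L/R = 4096/8100000000 = 0.000505679 ms.
Per-hop propagation t_prop = 26200/200000000 = 0.131 ms.
Pipeline fill: first packet needs 3·t_tx to clear all hops; remaining 155 packets each add one t_tx.
Total = (3+156-1)·t_tx + 3·t_prop = 158·0.000505679 + 3·0.131 = 0.4729 ms.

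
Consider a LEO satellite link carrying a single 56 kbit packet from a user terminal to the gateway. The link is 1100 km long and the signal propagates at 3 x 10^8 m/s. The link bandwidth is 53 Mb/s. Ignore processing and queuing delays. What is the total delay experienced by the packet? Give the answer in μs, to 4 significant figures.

L = 56000 bits.
Transmission delay = L/R = 56000 / 53000000 = 1056.6 μs.
Propagation delay = d/s = 1100000 m / 300000000 m/s = 3666.67 μs.
Total = 4723 μs.

4723 μs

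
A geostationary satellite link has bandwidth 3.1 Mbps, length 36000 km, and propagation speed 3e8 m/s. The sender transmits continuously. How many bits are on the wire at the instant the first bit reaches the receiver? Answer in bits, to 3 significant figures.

Propagation delay = 36000000 / 300000000 = 0.12 s.
BDP = R × t_prop = 3100000 × 0.12 = 372000 bits.

372000 bits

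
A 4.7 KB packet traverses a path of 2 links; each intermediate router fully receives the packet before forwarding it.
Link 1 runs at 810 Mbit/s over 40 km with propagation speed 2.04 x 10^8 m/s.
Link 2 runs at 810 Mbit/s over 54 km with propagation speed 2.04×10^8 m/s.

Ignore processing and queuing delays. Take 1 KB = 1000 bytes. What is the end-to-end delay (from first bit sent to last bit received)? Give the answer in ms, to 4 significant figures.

0.5536 ms

L = 37600 bits.
Transmission delay per hop = L/R = 37600/810000000 = 0.0464198 ms; 2 hops → 0.0928395 ms.
Propagation delays (d/s per hop): 0.196078, 0.264706 ms; sum = 0.460784 ms.
End-to-end = 0.5536 ms.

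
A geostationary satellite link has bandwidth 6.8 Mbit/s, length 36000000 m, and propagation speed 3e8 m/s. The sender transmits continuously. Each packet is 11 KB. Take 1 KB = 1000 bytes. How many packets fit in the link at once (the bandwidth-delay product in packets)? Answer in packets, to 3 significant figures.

9.27 packets

Propagation delay = 36000000 / 300000000 = 0.12 s.
BDP = R × t_prop = 6800000 × 0.12 = 816000 bits.
In packets of 88000 bits: 9.27 packets.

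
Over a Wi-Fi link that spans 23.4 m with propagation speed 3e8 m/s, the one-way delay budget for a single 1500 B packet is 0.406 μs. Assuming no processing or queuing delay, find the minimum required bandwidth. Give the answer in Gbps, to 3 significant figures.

L = 12000 bits.
Propagation delay = 23.4 / 300000000 = 0.078 μs.
Transmission budget = 0.406 − 0.078 = 0.328 μs.
R ≥ L / t_tx = 12000 bits / 3.28e-07 s = 36.6 Gbps.

36.6 Gbps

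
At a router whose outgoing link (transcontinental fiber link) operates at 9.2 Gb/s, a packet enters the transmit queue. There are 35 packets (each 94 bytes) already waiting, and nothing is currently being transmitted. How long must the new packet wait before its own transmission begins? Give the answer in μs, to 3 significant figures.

Each queued packet: L/R = 752/9200000000 = 0.0817391 μs.
35 queued → 2.86087 μs.
Queuing delay = 2.86 μs.

2.86 μs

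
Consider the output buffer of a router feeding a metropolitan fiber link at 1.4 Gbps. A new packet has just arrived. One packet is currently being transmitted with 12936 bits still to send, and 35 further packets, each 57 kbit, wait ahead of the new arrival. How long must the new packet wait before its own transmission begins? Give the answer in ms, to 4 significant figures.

Each queued packet: L/R = 57000/1400000000 = 0.0407143 ms.
35 queued → 1.425 ms.
Plus remaining 12936 bits of current packet: 0.00924 ms.
Queuing delay = 1.434 ms.

1.434 ms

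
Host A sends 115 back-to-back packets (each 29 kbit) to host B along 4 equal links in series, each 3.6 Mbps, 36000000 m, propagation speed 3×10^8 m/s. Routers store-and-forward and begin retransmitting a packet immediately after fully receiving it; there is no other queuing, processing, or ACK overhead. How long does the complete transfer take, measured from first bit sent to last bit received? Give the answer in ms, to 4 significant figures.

1431 ms

Per-hop transmission t_tx = L/R = 29000/3600000 = 8.05556 ms.
Per-hop propagation t_prop = 36000000/300000000 = 120 ms.
Pipeline fill: first packet needs 4·t_tx to clear all hops; remaining 114 packets each add one t_tx.
Total = (4+115-1)·t_tx + 4·t_prop = 118·8.05556 + 4·120 = 1431 ms.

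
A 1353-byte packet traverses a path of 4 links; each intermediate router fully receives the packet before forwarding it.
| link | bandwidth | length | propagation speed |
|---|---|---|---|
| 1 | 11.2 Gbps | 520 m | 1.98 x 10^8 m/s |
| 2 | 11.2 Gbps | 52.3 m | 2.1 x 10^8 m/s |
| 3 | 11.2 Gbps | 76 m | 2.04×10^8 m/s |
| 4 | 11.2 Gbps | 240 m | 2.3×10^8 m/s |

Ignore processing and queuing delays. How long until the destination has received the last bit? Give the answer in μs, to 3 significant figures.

8.16 μs

L = 1353 × 8 = 10824 bits.
Transmission delay per hop = L/R = 10824/11200000000 = 0.966429 μs; 4 hops → 3.86571 μs.
Propagation delays (d/s per hop): 2.62626, 0.249048, 0.372549, 1.04348 μs; sum = 4.29134 μs.
End-to-end = 8.16 μs.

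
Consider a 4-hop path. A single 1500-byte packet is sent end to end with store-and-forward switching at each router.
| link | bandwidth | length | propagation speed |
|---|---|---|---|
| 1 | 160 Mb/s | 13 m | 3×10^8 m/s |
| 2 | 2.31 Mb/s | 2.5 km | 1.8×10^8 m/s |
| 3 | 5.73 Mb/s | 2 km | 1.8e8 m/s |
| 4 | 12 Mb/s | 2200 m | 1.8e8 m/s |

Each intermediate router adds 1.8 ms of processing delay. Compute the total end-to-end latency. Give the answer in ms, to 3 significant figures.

L = 1500 × 8 = 12000 bits.
Transmission delays (L/R per hop): 0.075, 5.19481, 2.09424, 1 ms; sum = 8.36405 ms.
Propagation delays (d/s per hop): 4.33333e-05, 0.0138889, 0.0111111, 0.0122222 ms; sum = 0.0372656 ms.
Processing at 3 router(s): 3 × 1.8 ms = 5.4 ms.
End-to-end = 13.8 ms.

13.8 ms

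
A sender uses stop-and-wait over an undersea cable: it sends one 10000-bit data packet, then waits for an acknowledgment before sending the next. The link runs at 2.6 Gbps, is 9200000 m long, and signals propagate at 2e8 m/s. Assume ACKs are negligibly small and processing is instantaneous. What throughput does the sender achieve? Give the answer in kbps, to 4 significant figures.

t_tx = L/R = 10000/2600000000 = 3.84615e-06 s.
t_prop = 9200000/200000000 = 0.046 s; RTT = 0.092 s.
Cycle = t_tx + RTT = 0.0920038 s.
Throughput = L / cycle = 10000 / 0.0920038 = 108.7 kbps.

108.7 kbps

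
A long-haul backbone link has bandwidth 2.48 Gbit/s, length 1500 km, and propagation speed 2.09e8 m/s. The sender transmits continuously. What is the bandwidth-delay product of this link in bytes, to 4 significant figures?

Propagation delay = 1500000 / 209000000 = 0.00717703 s.
BDP = R × t_prop = 2480000000 × 0.00717703 = 17799000 bits.
In bytes: 17799000/8 = 2225000 bytes.

2225000 bytes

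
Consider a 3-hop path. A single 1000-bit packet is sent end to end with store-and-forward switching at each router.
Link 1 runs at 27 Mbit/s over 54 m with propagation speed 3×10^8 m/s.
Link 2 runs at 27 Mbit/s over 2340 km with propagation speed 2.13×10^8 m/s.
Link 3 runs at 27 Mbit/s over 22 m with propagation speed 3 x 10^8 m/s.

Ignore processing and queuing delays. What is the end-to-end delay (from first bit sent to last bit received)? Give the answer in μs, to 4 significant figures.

11100 μs

Transmission delay per hop = L/R = 1000/27000000 = 37.037 μs; 3 hops → 111.111 μs.
Propagation delays (d/s per hop): 0.18, 10985.9, 0.0733333 μs; sum = 10986.2 μs.
End-to-end = 11100 μs.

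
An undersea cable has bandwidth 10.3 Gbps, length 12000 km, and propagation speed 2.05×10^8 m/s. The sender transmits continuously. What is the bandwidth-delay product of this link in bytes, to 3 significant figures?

Propagation delay = 12000000 / 2.05e+08 = 0.0585366 s.
BDP = R × t_prop = 10300000000 × 0.0585366 = 602927000 bits.
In bytes: 602927000/8 = 75400000 bytes.

75400000 bytes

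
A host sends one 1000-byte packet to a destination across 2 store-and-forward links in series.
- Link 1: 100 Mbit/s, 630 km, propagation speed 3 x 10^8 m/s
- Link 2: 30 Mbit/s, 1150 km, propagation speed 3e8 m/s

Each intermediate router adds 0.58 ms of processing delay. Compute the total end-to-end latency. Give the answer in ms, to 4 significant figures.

6.860 ms

L = 1000 × 8 = 8000 bits.
Transmission delays (L/R per hop): 0.08, 0.266667 ms; sum = 0.346667 ms.
Propagation delays (d/s per hop): 2.1, 3.83333 ms; sum = 5.93333 ms.
Processing at 1 router(s): 1 × 0.58 ms = 0.58 ms.
End-to-end = 6.860 ms.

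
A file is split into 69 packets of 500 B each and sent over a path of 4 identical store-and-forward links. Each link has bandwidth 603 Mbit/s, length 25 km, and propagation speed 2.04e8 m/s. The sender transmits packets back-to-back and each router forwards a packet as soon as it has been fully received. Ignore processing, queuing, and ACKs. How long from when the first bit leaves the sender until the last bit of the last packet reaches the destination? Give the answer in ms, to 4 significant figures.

0.9678 ms

Per-hop transmission t_tx = L/R = 4000/603000000 = 0.0066335 ms.
Per-hop propagation t_prop = 25000/204000000 = 0.122549 ms.
Pipeline fill: first packet needs 4·t_tx to clear all hops; remaining 68 packets each add one t_tx.
Total = (4+69-1)·t_tx + 4·t_prop = 72·0.0066335 + 4·0.122549 = 0.9678 ms.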